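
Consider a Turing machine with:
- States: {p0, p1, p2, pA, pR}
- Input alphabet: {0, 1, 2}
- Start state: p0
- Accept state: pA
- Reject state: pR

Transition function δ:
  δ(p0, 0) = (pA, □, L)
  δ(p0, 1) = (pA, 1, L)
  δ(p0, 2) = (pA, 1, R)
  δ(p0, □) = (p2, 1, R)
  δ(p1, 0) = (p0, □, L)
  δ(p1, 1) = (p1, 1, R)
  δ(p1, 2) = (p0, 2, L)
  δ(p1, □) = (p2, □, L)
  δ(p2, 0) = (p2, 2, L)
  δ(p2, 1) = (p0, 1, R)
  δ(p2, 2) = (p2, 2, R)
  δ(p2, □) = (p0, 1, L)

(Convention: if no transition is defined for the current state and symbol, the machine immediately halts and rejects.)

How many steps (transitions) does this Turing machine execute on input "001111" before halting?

Execution trace:
Initial: [p0]001111
Step 1: δ(p0, 0) = (pA, □, L) → [pA]□□01111

The machine reaches the accept state pA and halts.

The machine executed 1 step before halting.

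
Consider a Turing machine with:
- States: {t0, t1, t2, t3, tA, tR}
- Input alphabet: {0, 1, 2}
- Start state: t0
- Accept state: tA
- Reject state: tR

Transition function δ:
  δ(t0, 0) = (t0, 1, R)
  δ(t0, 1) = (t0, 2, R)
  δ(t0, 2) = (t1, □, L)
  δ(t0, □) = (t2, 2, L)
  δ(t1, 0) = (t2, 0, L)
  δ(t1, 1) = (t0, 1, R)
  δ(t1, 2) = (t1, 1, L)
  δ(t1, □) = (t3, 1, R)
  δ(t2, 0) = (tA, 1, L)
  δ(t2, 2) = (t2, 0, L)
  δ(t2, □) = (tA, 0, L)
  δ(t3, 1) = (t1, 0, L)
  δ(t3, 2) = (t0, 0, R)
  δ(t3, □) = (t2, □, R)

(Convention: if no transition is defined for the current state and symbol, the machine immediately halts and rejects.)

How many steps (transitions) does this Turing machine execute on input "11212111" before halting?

Execution trace:
Initial: [t0]11212111
Step 1: δ(t0, 1) = (t0, 2, R) → 2[t0]1212111
Step 2: δ(t0, 1) = (t0, 2, R) → 22[t0]212111
Step 3: δ(t0, 2) = (t1, □, L) → 2[t1]2□12111
Step 4: δ(t1, 2) = (t1, 1, L) → [t1]21□12111
Step 5: δ(t1, 2) = (t1, 1, L) → [t1]□11□12111
Step 6: δ(t1, □) = (t3, 1, R) → 1[t3]11□12111
Step 7: δ(t3, 1) = (t1, 0, L) → [t1]101□12111
Step 8: δ(t1, 1) = (t0, 1, R) → 1[t0]01□12111
Step 9: δ(t0, 0) = (t0, 1, R) → 11[t0]1□12111
Step 10: δ(t0, 1) = (t0, 2, R) → 112[t0]□12111
Step 11: δ(t0, □) = (t2, 2, L) → 11[t2]2212111
Step 12: δ(t2, 2) = (t2, 0, L) → 1[t2]10212111

No transition is defined for δ(t2, 1). By convention the machine halts and rejects.

The machine executed 12 steps before halting.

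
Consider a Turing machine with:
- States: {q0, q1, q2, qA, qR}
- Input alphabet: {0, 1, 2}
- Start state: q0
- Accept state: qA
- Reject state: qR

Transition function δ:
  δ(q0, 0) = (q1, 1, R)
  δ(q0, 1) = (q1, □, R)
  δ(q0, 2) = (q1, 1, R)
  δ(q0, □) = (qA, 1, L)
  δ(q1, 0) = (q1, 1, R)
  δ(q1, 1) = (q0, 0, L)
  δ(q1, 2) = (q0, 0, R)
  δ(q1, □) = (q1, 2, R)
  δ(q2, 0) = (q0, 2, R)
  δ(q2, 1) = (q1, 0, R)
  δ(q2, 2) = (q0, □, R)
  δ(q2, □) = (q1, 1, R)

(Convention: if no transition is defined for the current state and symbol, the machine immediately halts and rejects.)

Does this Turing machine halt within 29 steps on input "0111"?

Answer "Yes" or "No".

Execution trace:
Initial: [q0]0111
Step 1: δ(q0, 0) = (q1, 1, R) → 1[q1]111
Step 2: δ(q1, 1) = (q0, 0, L) → [q0]1011
Step 3: δ(q0, 1) = (q1, □, R) → □[q1]011
Step 4: δ(q1, 0) = (q1, 1, R) → □1[q1]11
Step 5: δ(q1, 1) = (q0, 0, L) → □[q0]101
Step 6: δ(q0, 1) = (q1, □, R) → □□[q1]01
Step 7: δ(q1, 0) = (q1, 1, R) → □□1[q1]1
Step 8: δ(q1, 1) = (q0, 0, L) → □□[q0]10
Step 9: δ(q0, 1) = (q1, □, R) → □□□[q1]0
Step 10: δ(q1, 0) = (q1, 1, R) → □□□1[q1]□
Step 11: δ(q1, □) = (q1, 2, R) → □□□12[q1]□
Step 12: δ(q1, □) = (q1, 2, R) → □□□122[q1]□
Step 13: δ(q1, □) = (q1, 2, R) → □□□1222[q1]□
Step 14: δ(q1, □) = (q1, 2, R) → □□□12222[q1]□
Step 15: δ(q1, □) = (q1, 2, R) → □□□122222[q1]□
Step 16: δ(q1, □) = (q1, 2, R) → □□□1222222[q1]□
Step 17: δ(q1, □) = (q1, 2, R) → □□□12222222[q1]□
Step 18: δ(q1, □) = (q1, 2, R) → □□□122222222[q1]□
Step 19: δ(q1, □) = (q1, 2, R) → □□□1222222222[q1]□
Step 20: δ(q1, □) = (q1, 2, R) → □□□12222222222[q1]□
Step 21: δ(q1, □) = (q1, 2, R) → □□□122222222222[q1]□
Step 22: δ(q1, □) = (q1, 2, R) → □□□1222222222222[q1]□
Step 23: δ(q1, □) = (q1, 2, R) → □□□12222222222222[q1]□
Step 24: δ(q1, □) = (q1, 2, R) → □□□122222222222222[q1]□
Step 25: δ(q1, □) = (q1, 2, R) → □□□1222222222222222[q1]□
Step 26: δ(q1, □) = (q1, 2, R) → □□□12222222222222222[q1]□
Step 27: δ(q1, □) = (q1, 2, R) → □□□122222222222222222[q1]□
Step 28: δ(q1, □) = (q1, 2, R) → □□□1222222222222222222[q1]□
Step 29: δ(q1, □) = (q1, 2, R) → □□□12222222222222222222[q1]□

The machine has not reached a halting state after 29 steps.
The machine did not halt within the 29-step bound.

Answer: No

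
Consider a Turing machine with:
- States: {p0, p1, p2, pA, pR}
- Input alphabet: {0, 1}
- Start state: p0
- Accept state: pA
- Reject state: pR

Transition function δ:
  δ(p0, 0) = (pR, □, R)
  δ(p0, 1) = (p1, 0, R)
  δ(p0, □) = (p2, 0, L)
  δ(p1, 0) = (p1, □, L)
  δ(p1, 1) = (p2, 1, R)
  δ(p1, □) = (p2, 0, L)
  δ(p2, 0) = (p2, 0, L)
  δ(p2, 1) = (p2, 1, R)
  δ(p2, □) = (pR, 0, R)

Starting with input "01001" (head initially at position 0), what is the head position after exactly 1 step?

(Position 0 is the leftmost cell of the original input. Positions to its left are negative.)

Execution trace (head position shown):
Step 0: [p0]01001  (head at position 0)
Step 1: move right → □[pR]1001  (head at position 1)

After 1 step, the head is at position 1.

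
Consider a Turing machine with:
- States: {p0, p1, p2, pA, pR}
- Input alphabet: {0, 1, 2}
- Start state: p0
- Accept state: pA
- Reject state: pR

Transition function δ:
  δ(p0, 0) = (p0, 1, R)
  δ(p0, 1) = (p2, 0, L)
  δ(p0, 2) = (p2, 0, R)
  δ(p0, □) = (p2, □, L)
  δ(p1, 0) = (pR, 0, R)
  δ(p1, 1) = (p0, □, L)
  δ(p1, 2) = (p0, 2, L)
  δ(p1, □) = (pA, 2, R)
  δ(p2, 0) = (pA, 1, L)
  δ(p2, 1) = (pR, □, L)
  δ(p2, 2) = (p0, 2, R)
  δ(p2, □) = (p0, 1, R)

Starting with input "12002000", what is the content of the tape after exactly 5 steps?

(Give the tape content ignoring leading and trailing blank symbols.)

Execution trace:
Initial: [p0]12002000
Step 1: δ(p0, 1) = (p2, 0, L) → [p2]□02002000
Step 2: δ(p2, □) = (p0, 1, R) → 1[p0]02002000
Step 3: δ(p0, 0) = (p0, 1, R) → 11[p0]2002000
Step 4: δ(p0, 2) = (p2, 0, R) → 110[p2]002000
Step 5: δ(p2, 0) = (pA, 1, L) → 11[pA]0102000

The machine reaches the accept state pA and halts.

After 5 steps, the tape (ignoring leading/trailing blanks) is: 110102000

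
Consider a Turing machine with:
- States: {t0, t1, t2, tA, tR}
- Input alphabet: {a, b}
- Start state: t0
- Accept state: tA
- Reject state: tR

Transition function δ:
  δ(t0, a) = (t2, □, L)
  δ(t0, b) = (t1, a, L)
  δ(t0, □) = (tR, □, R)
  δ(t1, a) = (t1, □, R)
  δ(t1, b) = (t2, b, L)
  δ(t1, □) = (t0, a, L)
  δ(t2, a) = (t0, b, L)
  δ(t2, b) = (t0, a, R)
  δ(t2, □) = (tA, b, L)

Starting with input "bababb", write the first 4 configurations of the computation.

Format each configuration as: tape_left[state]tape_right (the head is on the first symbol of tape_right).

Transitions applied:
Step 1: δ(t0, b) = (t1, a, L)
Step 2: δ(t1, □) = (t0, a, L)
Step 3: δ(t0, □) = (tR, □, R)

The first 4 configurations are:
[t0]bababb ⊢ [t1]□aababb ⊢ [t0]□aaababb ⊢ □[tR]aaababb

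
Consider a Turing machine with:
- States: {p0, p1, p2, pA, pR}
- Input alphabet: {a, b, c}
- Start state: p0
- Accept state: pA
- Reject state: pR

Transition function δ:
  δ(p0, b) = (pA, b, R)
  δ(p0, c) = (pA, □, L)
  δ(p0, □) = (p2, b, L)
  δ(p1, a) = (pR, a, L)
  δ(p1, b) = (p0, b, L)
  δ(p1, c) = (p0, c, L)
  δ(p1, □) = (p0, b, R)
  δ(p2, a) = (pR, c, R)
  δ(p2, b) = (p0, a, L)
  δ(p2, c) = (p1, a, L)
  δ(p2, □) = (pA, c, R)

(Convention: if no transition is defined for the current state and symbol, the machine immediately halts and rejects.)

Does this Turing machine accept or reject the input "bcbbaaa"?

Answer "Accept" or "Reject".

Execution trace:
Initial: [p0]bcbbaaa
Step 1: δ(p0, b) = (pA, b, R) → b[pA]cbbaaa

The machine reaches the accept state pA and halts.

Answer: Accept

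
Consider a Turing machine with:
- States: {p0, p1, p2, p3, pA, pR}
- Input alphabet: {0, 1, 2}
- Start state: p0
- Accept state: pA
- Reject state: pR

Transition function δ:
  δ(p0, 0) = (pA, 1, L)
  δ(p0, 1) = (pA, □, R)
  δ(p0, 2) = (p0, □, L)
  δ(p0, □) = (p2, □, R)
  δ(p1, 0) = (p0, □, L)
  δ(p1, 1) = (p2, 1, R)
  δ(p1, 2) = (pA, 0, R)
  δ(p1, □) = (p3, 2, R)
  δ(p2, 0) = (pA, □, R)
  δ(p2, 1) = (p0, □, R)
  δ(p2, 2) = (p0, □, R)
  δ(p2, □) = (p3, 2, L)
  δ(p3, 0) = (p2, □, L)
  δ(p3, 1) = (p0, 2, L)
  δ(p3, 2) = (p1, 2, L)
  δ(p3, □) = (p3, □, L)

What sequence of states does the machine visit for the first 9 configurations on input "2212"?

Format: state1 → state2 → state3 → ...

Execution trace:
Initial: [p0]2212
Step 1: δ(p0, 2) = (p0, □, L) → [p0]□□212
Step 2: δ(p0, □) = (p2, □, R) → □[p2]□212
Step 3: δ(p2, □) = (p3, 2, L) → [p3]□2212
Step 4: δ(p3, □) = (p3, □, L) → [p3]□□2212
Step 5: δ(p3, □) = (p3, □, L) → [p3]□□□2212
Step 6: δ(p3, □) = (p3, □, L) → [p3]□□□□2212
Step 7: δ(p3, □) = (p3, □, L) → [p3]□□□□□2212
Step 8: δ(p3, □) = (p3, □, L) → [p3]□□□□□□2212

State sequence: p0 → p0 → p2 → p3 → p3 → p3 → p3 → p3 → p3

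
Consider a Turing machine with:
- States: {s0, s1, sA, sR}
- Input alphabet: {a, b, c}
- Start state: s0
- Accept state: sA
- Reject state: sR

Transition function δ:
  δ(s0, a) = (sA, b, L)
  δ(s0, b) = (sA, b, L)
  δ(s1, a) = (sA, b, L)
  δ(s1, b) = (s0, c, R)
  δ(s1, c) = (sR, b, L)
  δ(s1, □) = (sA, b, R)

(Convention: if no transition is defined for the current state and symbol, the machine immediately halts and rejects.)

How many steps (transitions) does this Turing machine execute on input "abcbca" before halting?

Execution trace:
Initial: [s0]abcbca
Step 1: δ(s0, a) = (sA, b, L) → [sA]□bbcbca

The machine reaches the accept state sA and halts.

The machine executed 1 step before halting.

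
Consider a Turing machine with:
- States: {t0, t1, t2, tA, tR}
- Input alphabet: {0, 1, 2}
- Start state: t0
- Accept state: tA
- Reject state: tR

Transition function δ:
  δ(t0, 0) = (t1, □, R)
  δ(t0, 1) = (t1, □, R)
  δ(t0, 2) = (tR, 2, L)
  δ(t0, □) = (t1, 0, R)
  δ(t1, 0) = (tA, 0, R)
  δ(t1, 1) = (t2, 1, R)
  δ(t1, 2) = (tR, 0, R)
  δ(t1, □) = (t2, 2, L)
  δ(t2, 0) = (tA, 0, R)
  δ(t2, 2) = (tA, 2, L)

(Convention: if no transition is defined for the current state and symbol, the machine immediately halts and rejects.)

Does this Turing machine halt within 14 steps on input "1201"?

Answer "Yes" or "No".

Execution trace:
Initial: [t0]1201
Step 1: δ(t0, 1) = (t1, □, R) → □[t1]201
Step 2: δ(t1, 2) = (tR, 0, R) → □0[tR]01

The machine reaches the reject state tR and halts.
The machine halted after 2 steps (within the 14-step bound).

Answer: Yes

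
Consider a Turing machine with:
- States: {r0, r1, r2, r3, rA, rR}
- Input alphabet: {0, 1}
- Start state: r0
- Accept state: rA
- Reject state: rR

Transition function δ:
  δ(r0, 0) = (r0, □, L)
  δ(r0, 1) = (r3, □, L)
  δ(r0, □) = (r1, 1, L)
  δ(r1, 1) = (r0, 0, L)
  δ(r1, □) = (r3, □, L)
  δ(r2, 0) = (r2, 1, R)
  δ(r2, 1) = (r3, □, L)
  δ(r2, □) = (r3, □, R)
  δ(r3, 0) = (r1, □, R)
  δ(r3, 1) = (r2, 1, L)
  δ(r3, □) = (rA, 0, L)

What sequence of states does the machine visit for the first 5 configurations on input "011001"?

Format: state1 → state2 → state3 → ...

Execution trace:
Initial: [r0]011001
Step 1: δ(r0, 0) = (r0, □, L) → [r0]□□11001
Step 2: δ(r0, □) = (r1, 1, L) → [r1]□1□11001
Step 3: δ(r1, □) = (r3, □, L) → [r3]□□1□11001
Step 4: δ(r3, □) = (rA, 0, L) → [rA]□0□1□11001

The machine reaches the accept state rA and halts.

State sequence: r0 → r0 → r1 → r3 → rA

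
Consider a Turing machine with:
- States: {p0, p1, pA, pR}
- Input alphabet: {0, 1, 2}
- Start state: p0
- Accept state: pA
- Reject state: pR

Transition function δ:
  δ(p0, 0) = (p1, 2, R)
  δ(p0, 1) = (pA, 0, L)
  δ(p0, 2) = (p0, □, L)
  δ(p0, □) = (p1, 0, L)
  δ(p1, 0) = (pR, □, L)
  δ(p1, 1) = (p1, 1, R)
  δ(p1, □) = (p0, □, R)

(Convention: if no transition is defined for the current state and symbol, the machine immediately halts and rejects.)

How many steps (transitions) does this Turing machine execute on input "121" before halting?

Execution trace:
Initial: [p0]121
Step 1: δ(p0, 1) = (pA, 0, L) → [pA]□021

The machine reaches the accept state pA and halts.

The machine executed 1 step before halting.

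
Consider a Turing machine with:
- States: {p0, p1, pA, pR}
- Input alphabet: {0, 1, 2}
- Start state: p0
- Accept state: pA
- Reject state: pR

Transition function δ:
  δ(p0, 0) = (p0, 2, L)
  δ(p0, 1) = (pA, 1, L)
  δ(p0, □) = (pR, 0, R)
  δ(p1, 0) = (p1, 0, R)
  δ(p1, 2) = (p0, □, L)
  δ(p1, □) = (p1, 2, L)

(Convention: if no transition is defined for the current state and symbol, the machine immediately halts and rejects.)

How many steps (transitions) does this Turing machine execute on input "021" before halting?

Execution trace:
Initial: [p0]021
Step 1: δ(p0, 0) = (p0, 2, L) → [p0]□221
Step 2: δ(p0, □) = (pR, 0, R) → 0[pR]221

The machine reaches the reject state pR and halts.

The machine executed 2 steps before halting.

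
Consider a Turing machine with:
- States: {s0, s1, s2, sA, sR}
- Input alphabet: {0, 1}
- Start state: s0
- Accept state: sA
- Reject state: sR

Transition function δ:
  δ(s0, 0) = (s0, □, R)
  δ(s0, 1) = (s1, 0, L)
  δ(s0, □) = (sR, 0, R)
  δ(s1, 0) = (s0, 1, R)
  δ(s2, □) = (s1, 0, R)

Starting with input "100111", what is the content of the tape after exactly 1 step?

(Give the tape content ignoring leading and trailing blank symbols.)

Execution trace:
Initial: [s0]100111
Step 1: δ(s0, 1) = (s1, 0, L) → [s1]□000111

No transition is defined for δ(s1, □). By convention the machine halts and rejects.

After 1 step, the tape (ignoring leading/trailing blanks) is: 000111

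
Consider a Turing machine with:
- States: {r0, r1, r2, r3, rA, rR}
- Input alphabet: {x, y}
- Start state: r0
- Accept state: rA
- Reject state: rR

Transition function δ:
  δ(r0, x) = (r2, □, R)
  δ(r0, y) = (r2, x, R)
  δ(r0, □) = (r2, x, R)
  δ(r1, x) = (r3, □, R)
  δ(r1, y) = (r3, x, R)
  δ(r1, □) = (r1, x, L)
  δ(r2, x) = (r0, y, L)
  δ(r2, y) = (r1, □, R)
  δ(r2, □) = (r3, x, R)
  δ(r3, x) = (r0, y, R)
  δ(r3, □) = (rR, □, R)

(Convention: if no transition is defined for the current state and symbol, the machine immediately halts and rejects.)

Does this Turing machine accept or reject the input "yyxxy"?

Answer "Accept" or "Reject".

Execution trace:
Initial: [r0]yyxxy
Step 1: δ(r0, y) = (r2, x, R) → x[r2]yxxy
Step 2: δ(r2, y) = (r1, □, R) → x□[r1]xxy
Step 3: δ(r1, x) = (r3, □, R) → x□□[r3]xy
Step 4: δ(r3, x) = (r0, y, R) → x□□y[r0]y
Step 5: δ(r0, y) = (r2, x, R) → x□□yx[r2]□
Step 6: δ(r2, □) = (r3, x, R) → x□□yxx[r3]□
Step 7: δ(r3, □) = (rR, □, R) → x□□yxx□[rR]□

The machine reaches the reject state rR and halts.

Answer: Reject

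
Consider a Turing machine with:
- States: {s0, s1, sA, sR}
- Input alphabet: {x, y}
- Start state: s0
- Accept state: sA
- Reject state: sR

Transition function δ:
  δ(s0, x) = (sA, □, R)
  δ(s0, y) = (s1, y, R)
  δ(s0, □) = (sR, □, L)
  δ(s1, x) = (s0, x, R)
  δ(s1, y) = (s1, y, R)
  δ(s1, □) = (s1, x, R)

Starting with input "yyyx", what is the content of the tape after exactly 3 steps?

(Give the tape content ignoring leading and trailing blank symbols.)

Execution trace:
Initial: [s0]yyyx
Step 1: δ(s0, y) = (s1, y, R) → y[s1]yyx
Step 2: δ(s1, y) = (s1, y, R) → yy[s1]yx
Step 3: δ(s1, y) = (s1, y, R) → yyy[s1]x

After 3 steps, the tape (ignoring leading/trailing blanks) is: yyyx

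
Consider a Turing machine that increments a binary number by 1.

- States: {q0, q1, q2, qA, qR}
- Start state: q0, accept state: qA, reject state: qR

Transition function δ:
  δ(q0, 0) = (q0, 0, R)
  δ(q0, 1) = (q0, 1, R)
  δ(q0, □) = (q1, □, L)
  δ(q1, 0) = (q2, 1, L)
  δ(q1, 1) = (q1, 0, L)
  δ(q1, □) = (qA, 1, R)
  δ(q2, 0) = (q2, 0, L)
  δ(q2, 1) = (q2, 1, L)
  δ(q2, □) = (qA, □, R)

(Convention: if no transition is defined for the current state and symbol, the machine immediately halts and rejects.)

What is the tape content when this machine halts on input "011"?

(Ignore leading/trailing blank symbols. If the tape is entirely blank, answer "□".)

Execution trace:
Initial: [q0]011
Step 1: δ(q0, 0) = (q0, 0, R) → 0[q0]11
Step 2: δ(q0, 1) = (q0, 1, R) → 01[q0]1
Step 3: δ(q0, 1) = (q0, 1, R) → 011[q0]□
Step 4: δ(q0, □) = (q1, □, L) → 01[q1]1□
Step 5: δ(q1, 1) = (q1, 0, L) → 0[q1]10□
Step 6: δ(q1, 1) = (q1, 0, L) → [q1]000□
Step 7: δ(q1, 0) = (q2, 1, L) → [q2]□100□
Step 8: δ(q2, □) = (qA, □, R) → □[qA]100□

The machine reaches the accept state qA and halts.

Final tape (ignoring leading/trailing blanks): 100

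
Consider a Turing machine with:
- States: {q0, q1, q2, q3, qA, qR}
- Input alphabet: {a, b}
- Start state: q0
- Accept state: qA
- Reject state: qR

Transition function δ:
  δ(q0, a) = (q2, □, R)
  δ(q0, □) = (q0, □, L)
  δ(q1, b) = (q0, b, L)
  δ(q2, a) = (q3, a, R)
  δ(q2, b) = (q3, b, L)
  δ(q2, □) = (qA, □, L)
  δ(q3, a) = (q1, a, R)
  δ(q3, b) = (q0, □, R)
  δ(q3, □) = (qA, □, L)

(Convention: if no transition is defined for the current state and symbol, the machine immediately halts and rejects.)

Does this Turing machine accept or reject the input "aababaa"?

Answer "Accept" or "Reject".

Execution trace:
Initial: [q0]aababaa
Step 1: δ(q0, a) = (q2, □, R) → □[q2]ababaa
Step 2: δ(q2, a) = (q3, a, R) → □a[q3]babaa
Step 3: δ(q3, b) = (q0, □, R) → □a□[q0]abaa
Step 4: δ(q0, a) = (q2, □, R) → □a□□[q2]baa
Step 5: δ(q2, b) = (q3, b, L) → □a□[q3]□baa
Step 6: δ(q3, □) = (qA, □, L) → □a[qA]□□baa

The machine reaches the accept state qA and halts.

Answer: Accept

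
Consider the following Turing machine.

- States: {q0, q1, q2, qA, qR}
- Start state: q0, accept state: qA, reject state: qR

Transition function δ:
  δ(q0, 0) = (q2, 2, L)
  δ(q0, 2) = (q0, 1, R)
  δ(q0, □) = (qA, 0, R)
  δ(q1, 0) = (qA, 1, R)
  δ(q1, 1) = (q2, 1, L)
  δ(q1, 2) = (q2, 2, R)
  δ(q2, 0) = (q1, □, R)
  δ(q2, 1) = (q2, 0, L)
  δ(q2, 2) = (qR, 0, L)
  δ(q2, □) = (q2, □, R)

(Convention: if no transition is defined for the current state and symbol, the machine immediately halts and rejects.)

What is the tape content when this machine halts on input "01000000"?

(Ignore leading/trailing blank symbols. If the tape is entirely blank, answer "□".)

Execution trace:
Initial: [q0]01000000
Step 1: δ(q0, 0) = (q2, 2, L) → [q2]□21000000
Step 2: δ(q2, □) = (q2, □, R) → □[q2]21000000
Step 3: δ(q2, 2) = (qR, 0, L) → [qR]□01000000

The machine reaches the reject state qR and halts.

Final tape (ignoring leading/trailing blanks): 01000000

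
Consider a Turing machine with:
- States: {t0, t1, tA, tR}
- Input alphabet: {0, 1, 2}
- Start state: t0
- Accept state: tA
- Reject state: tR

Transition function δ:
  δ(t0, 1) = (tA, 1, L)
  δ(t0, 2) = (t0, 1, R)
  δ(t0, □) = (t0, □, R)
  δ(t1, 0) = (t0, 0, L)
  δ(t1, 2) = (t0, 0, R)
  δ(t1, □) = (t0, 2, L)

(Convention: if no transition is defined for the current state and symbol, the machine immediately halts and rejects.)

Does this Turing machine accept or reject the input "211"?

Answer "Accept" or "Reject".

Execution trace:
Initial: [t0]211
Step 1: δ(t0, 2) = (t0, 1, R) → 1[t0]11
Step 2: δ(t0, 1) = (tA, 1, L) → [tA]111

The machine reaches the accept state tA and halts.

Answer: Accept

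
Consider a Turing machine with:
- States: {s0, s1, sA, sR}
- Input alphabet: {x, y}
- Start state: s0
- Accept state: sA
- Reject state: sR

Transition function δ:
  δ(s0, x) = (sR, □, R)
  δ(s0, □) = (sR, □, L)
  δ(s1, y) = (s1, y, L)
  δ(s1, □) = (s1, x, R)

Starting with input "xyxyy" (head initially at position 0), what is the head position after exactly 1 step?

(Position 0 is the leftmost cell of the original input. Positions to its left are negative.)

Execution trace (head position shown):
Step 0: [s0]xyxyy  (head at position 0)
Step 1: move right → □[sR]yxyy  (head at position 1)

After 1 step, the head is at position 1.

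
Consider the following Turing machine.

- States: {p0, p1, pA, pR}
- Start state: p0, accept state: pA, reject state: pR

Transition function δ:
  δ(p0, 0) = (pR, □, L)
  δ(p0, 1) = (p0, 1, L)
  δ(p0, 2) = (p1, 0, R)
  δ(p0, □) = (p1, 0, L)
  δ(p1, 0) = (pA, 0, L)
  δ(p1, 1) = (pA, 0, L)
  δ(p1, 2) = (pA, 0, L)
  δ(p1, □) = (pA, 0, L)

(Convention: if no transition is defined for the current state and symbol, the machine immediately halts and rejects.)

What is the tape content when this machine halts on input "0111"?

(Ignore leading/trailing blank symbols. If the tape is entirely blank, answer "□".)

Execution trace:
Initial: [p0]0111
Step 1: δ(p0, 0) = (pR, □, L) → [pR]□□111

The machine reaches the reject state pR and halts.

Final tape (ignoring leading/trailing blanks): 111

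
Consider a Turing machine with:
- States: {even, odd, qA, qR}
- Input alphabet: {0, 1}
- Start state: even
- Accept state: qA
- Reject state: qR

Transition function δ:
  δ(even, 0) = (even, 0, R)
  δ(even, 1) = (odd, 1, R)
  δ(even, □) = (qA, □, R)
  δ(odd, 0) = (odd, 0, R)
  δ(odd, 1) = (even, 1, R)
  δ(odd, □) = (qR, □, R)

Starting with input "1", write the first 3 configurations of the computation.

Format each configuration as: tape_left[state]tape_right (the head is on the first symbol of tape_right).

Transitions applied:
Step 1: δ(even, 1) = (odd, 1, R)
Step 2: δ(odd, □) = (qR, □, R)

The first 3 configurations are:
[even]1 ⊢ 1[odd]□ ⊢ 1□[qR]□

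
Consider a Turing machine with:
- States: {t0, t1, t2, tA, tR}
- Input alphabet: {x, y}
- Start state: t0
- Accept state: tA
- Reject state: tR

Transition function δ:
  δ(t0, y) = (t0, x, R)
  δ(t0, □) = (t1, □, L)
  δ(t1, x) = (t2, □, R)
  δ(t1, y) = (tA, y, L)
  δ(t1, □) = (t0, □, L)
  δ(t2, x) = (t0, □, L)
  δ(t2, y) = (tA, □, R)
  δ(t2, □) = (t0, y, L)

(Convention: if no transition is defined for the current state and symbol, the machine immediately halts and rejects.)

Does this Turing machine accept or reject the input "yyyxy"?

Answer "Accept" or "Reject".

Execution trace:
Initial: [t0]yyyxy
Step 1: δ(t0, y) = (t0, x, R) → x[t0]yyxy
Step 2: δ(t0, y) = (t0, x, R) → xx[t0]yxy
Step 3: δ(t0, y) = (t0, x, R) → xxx[t0]xy

No transition is defined for δ(t0, x). By convention the machine halts and rejects.

Answer: Reject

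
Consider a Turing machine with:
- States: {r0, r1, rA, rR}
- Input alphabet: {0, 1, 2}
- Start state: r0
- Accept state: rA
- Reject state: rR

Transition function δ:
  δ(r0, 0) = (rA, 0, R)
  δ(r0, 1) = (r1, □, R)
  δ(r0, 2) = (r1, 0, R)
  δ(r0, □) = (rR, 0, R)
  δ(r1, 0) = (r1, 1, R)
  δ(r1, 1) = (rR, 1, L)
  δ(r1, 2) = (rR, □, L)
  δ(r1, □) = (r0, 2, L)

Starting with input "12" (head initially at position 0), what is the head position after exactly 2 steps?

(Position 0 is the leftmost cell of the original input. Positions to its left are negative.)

Execution trace (head position shown):
Step 0: [r0]12  (head at position 0)
Step 1: move right → □[r1]2  (head at position 1)
Step 2: move left → [rR]□□  (head at position 0)

After 2 steps, the head is at position 0.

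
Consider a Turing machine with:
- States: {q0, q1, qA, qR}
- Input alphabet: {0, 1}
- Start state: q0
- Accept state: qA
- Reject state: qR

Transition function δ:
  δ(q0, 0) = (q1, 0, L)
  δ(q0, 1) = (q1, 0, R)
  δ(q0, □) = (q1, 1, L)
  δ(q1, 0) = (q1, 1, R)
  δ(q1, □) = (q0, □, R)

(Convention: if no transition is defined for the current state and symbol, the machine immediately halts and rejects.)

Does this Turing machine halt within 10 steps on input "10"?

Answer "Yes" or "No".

Execution trace:
Initial: [q0]10
Step 1: δ(q0, 1) = (q1, 0, R) → 0[q1]0
Step 2: δ(q1, 0) = (q1, 1, R) → 01[q1]□
Step 3: δ(q1, □) = (q0, □, R) → 01□[q0]□
Step 4: δ(q0, □) = (q1, 1, L) → 01[q1]□1
Step 5: δ(q1, □) = (q0, □, R) → 01□[q0]1
Step 6: δ(q0, 1) = (q1, 0, R) → 01□0[q1]□
Step 7: δ(q1, □) = (q0, □, R) → 01□0□[q0]□
Step 8: δ(q0, □) = (q1, 1, L) → 01□0[q1]□1
Step 9: δ(q1, □) = (q0, □, R) → 01□0□[q0]1
Step 10: δ(q0, 1) = (q1, 0, R) → 01□0□0[q1]□

The machine has not reached a halting state after 10 steps.
The machine did not halt within the 10-step bound.

Answer: No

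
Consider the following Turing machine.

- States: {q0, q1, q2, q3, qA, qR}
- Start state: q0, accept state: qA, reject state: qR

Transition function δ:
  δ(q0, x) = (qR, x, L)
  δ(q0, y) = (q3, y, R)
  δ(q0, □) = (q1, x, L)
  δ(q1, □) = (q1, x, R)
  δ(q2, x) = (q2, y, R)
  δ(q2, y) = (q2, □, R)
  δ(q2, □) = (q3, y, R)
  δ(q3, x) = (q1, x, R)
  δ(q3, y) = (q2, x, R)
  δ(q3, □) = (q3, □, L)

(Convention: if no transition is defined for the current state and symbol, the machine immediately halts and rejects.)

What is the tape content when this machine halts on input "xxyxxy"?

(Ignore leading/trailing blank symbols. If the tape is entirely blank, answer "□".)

Execution trace:
Initial: [q0]xxyxxy
Step 1: δ(q0, x) = (qR, x, L) → [qR]□xxyxxy

The machine reaches the reject state qR and halts.

Final tape (ignoring leading/trailing blanks): xxyxxy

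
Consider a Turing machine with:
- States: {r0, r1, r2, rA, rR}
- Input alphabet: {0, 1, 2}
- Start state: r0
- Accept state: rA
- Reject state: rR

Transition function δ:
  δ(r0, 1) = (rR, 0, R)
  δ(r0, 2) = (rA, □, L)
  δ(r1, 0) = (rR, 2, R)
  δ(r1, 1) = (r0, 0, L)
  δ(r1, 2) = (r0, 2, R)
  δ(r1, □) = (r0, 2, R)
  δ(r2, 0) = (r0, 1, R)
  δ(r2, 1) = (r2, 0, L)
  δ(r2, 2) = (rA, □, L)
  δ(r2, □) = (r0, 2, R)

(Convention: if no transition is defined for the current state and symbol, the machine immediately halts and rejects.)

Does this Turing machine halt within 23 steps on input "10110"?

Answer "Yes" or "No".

Execution trace:
Initial: [r0]10110
Step 1: δ(r0, 1) = (rR, 0, R) → 0[rR]0110

The machine reaches the reject state rR and halts.
The machine halted after 1 step (within the 23-step bound).

Answer: Yes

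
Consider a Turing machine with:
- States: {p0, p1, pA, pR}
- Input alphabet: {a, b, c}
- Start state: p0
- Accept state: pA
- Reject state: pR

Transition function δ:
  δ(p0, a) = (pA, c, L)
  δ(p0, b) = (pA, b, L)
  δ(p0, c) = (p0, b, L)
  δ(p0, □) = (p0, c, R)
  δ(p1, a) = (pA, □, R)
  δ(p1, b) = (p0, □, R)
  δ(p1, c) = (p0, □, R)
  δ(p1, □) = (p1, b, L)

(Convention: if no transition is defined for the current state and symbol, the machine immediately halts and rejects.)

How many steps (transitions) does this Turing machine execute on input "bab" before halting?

Execution trace:
Initial: [p0]bab
Step 1: δ(p0, b) = (pA, b, L) → [pA]□bab

The machine reaches the accept state pA and halts.

The machine executed 1 step before halting.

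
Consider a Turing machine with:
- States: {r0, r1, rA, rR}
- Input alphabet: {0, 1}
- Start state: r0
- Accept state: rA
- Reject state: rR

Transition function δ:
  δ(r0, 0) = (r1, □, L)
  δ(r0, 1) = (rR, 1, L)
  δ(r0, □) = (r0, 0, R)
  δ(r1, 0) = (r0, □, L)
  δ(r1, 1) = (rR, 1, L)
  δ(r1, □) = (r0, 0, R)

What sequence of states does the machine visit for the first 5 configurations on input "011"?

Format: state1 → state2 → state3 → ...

Execution trace:
Initial: [r0]011
Step 1: δ(r0, 0) = (r1, □, L) → [r1]□□11
Step 2: δ(r1, □) = (r0, 0, R) → 0[r0]□11
Step 3: δ(r0, □) = (r0, 0, R) → 00[r0]11
Step 4: δ(r0, 1) = (rR, 1, L) → 0[rR]011

The machine reaches the reject state rR and halts.

State sequence: r0 → r1 → r0 → r0 → rR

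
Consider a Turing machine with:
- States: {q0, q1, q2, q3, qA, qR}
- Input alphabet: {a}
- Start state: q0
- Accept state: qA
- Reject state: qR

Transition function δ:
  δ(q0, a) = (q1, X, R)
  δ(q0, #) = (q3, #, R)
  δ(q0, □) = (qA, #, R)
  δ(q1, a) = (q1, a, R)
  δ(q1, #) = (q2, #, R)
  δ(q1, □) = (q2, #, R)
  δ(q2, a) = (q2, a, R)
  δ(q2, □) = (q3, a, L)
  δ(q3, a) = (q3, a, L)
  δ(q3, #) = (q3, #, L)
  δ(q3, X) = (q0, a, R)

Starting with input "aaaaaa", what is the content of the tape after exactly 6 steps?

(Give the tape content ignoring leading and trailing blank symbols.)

Execution trace:
Initial: [q0]aaaaaa
Step 1: δ(q0, a) = (q1, X, R) → X[q1]aaaaa
Step 2: δ(q1, a) = (q1, a, R) → Xa[q1]aaaa
Step 3: δ(q1, a) = (q1, a, R) → Xaa[q1]aaa
Step 4: δ(q1, a) = (q1, a, R) → Xaaa[q1]aa
Step 5: δ(q1, a) = (q1, a, R) → Xaaaa[q1]a
Step 6: δ(q1, a) = (q1, a, R) → Xaaaaa[q1]□

After 6 steps, the tape (ignoring leading/trailing blanks) is: Xaaaaa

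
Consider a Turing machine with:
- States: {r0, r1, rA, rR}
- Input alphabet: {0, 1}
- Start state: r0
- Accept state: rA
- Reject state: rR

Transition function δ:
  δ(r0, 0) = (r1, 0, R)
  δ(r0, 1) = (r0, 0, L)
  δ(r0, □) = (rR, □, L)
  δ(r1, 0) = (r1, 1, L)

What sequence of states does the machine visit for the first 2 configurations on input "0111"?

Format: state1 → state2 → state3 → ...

Execution trace:
Initial: [r0]0111
Step 1: δ(r0, 0) = (r1, 0, R) → 0[r1]111

No transition is defined for δ(r1, 1). By convention the machine halts and rejects.

State sequence: r0 → r1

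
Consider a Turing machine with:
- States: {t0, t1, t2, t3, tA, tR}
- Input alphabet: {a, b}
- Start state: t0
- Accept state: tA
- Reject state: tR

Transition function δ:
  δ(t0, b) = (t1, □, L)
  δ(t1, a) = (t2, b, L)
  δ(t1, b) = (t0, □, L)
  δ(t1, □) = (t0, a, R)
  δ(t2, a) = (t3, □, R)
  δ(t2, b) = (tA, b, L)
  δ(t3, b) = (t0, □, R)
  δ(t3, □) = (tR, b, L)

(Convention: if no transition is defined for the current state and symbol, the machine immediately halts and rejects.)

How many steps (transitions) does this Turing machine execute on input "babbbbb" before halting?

Execution trace:
Initial: [t0]babbbbb
Step 1: δ(t0, b) = (t1, □, L) → [t1]□□abbbbb
Step 2: δ(t1, □) = (t0, a, R) → a[t0]□abbbbb

No transition is defined for δ(t0, □). By convention the machine halts and rejects.

The machine executed 2 steps before halting.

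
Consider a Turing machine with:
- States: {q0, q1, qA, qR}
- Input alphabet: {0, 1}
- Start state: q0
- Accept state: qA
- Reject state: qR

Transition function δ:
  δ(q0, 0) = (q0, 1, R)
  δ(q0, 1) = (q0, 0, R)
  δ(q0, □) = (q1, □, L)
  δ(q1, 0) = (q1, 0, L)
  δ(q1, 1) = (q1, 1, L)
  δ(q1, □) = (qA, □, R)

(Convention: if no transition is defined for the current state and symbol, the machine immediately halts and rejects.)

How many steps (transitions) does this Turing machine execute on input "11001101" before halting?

Execution trace:
Initial: [q0]11001101
Step 1: δ(q0, 1) = (q0, 0, R) → 0[q0]1001101
Step 2: δ(q0, 1) = (q0, 0, R) → 00[q0]001101
Step 3: δ(q0, 0) = (q0, 1, R) → 001[q0]01101
Step 4: δ(q0, 0) = (q0, 1, R) → 0011[q0]1101
Step 5: δ(q0, 1) = (q0, 0, R) → 00110[q0]101
Step 6: δ(q0, 1) = (q0, 0, R) → 001100[q0]01
Step 7: δ(q0, 0) = (q0, 1, R) → 0011001[q0]1
Step 8: δ(q0, 1) = (q0, 0, R) → 00110010[q0]□
Step 9: δ(q0, □) = (q1, □, L) → 0011001[q1]0□
Step 10: δ(q1, 0) = (q1, 0, L) → 001100[q1]10□
Step 11: δ(q1, 1) = (q1, 1, L) → 00110[q1]010□
Step 12: δ(q1, 0) = (q1, 0, L) → 0011[q1]0010□
Step 13: δ(q1, 0) = (q1, 0, L) → 001[q1]10010□
Step 14: δ(q1, 1) = (q1, 1, L) → 00[q1]110010□
Step 15: δ(q1, 1) = (q1, 1, L) → 0[q1]0110010□
Step 16: δ(q1, 0) = (q1, 0, L) → [q1]00110010□
Step 17: δ(q1, 0) = (q1, 0, L) → [q1]□00110010□
Step 18: δ(q1, □) = (qA, □, R) → □[qA]00110010□

The machine reaches the accept state qA and halts.

The machine executed 18 steps before halting.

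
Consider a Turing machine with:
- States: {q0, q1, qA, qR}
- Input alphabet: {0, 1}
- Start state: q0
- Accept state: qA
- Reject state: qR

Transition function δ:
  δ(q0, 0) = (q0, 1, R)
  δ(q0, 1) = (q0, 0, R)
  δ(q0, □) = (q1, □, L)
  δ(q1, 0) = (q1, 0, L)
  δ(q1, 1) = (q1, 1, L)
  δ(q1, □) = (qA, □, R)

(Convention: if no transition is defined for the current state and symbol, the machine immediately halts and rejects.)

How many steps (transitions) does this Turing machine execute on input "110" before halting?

Execution trace:
Initial: [q0]110
Step 1: δ(q0, 1) = (q0, 0, R) → 0[q0]10
Step 2: δ(q0, 1) = (q0, 0, R) → 00[q0]0
Step 3: δ(q0, 0) = (q0, 1, R) → 001[q0]□
Step 4: δ(q0, □) = (q1, □, L) → 00[q1]1□
Step 5: δ(q1, 1) = (q1, 1, L) → 0[q1]01□
Step 6: δ(q1, 0) = (q1, 0, L) → [q1]001□
Step 7: δ(q1, 0) = (q1, 0, L) → [q1]□001□
Step 8: δ(q1, □) = (qA, □, R) → □[qA]001□

The machine reaches the accept state qA and halts.

The machine executed 8 steps before halting.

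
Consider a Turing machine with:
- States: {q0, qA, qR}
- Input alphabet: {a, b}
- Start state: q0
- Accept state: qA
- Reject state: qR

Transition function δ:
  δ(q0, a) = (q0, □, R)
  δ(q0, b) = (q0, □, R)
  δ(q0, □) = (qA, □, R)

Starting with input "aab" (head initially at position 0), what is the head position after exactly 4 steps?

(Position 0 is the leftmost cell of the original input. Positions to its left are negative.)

Execution trace (head position shown):
Step 0: [q0]aab  (head at position 0)
Step 1: move right → □[q0]ab  (head at position 1)
Step 2: move right → □□[q0]b  (head at position 2)
Step 3: move right → □□□[q0]□  (head at position 3)
Step 4: move right → □□□□[qA]□  (head at position 4)

After 4 steps, the head is at position 4.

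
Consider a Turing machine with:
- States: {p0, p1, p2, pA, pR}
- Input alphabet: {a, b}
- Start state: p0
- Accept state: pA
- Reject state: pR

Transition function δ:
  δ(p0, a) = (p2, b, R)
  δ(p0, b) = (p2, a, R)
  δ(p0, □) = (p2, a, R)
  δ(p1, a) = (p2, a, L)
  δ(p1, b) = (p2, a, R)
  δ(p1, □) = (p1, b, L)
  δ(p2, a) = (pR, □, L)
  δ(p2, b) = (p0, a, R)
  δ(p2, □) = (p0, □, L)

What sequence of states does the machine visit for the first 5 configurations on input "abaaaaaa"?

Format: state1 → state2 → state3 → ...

Execution trace:
Initial: [p0]abaaaaaa
Step 1: δ(p0, a) = (p2, b, R) → b[p2]baaaaaa
Step 2: δ(p2, b) = (p0, a, R) → ba[p0]aaaaaa
Step 3: δ(p0, a) = (p2, b, R) → bab[p2]aaaaa
Step 4: δ(p2, a) = (pR, □, L) → ba[pR]b□aaaa

The machine reaches the reject state pR and halts.

State sequence: p0 → p2 → p0 → p2 → pR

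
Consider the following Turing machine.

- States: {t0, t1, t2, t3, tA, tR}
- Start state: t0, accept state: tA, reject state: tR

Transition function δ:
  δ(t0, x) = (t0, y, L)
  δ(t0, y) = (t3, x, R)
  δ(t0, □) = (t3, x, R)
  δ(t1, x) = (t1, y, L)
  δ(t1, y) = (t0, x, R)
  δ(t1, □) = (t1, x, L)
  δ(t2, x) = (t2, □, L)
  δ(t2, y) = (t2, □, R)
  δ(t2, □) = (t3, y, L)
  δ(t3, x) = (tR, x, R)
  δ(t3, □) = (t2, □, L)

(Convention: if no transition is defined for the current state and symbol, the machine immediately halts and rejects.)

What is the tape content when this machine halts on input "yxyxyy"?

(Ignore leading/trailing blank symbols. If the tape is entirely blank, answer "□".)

Execution trace:
Initial: [t0]yxyxyy
Step 1: δ(t0, y) = (t3, x, R) → x[t3]xyxyy
Step 2: δ(t3, x) = (tR, x, R) → xx[tR]yxyy

The machine reaches the reject state tR and halts.

Final tape (ignoring leading/trailing blanks): xxyxyy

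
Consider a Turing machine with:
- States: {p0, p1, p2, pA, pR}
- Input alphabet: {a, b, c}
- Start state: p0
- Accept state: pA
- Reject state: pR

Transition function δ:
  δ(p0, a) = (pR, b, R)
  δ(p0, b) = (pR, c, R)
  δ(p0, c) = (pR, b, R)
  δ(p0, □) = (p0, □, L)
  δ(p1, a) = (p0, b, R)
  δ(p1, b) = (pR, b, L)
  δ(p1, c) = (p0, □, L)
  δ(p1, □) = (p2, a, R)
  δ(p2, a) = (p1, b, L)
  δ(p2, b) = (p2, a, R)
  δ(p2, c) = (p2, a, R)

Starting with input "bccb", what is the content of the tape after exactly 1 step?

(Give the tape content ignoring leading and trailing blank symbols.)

Execution trace:
Initial: [p0]bccb
Step 1: δ(p0, b) = (pR, c, R) → c[pR]ccb

The machine reaches the reject state pR and halts.

After 1 step, the tape (ignoring leading/trailing blanks) is: cccb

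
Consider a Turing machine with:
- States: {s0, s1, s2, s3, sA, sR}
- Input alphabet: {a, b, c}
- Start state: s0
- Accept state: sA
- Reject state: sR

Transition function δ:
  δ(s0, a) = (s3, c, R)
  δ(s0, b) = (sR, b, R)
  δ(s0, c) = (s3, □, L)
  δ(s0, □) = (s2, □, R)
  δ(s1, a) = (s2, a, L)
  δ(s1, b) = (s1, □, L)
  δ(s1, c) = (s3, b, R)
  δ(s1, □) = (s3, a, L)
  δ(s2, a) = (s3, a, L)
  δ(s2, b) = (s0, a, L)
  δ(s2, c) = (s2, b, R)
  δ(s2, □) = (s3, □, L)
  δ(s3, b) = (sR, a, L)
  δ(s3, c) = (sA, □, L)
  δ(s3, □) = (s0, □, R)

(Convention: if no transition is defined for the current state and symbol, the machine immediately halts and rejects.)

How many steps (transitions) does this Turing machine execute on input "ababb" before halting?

Execution trace:
Initial: [s0]ababb
Step 1: δ(s0, a) = (s3, c, R) → c[s3]babb
Step 2: δ(s3, b) = (sR, a, L) → [sR]caabb

The machine reaches the reject state sR and halts.

The machine executed 2 steps before halting.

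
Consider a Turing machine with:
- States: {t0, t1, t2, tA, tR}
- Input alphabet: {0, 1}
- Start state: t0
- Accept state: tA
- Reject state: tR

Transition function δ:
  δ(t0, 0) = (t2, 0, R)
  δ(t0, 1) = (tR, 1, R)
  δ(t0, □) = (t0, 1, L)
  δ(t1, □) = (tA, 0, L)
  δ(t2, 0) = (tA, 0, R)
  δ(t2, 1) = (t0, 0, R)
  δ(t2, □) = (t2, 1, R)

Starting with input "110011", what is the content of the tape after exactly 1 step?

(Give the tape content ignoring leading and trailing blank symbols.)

Execution trace:
Initial: [t0]110011
Step 1: δ(t0, 1) = (tR, 1, R) → 1[tR]10011

The machine reaches the reject state tR and halts.

After 1 step, the tape (ignoring leading/trailing blanks) is: 110011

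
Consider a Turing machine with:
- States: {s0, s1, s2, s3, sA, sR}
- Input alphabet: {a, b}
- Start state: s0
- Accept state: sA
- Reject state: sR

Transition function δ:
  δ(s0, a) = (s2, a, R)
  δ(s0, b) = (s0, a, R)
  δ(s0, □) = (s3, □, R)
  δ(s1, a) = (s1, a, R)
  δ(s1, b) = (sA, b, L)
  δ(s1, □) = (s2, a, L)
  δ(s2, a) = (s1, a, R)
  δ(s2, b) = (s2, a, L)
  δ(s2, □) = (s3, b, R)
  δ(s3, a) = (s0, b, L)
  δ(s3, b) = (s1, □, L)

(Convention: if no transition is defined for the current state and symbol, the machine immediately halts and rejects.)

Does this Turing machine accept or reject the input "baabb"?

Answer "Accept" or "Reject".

Execution trace:
Initial: [s0]baabb
Step 1: δ(s0, b) = (s0, a, R) → a[s0]aabb
Step 2: δ(s0, a) = (s2, a, R) → aa[s2]abb
Step 3: δ(s2, a) = (s1, a, R) → aaa[s1]bb
Step 4: δ(s1, b) = (sA, b, L) → aa[sA]abb

The machine reaches the accept state sA and halts.

Answer: Accept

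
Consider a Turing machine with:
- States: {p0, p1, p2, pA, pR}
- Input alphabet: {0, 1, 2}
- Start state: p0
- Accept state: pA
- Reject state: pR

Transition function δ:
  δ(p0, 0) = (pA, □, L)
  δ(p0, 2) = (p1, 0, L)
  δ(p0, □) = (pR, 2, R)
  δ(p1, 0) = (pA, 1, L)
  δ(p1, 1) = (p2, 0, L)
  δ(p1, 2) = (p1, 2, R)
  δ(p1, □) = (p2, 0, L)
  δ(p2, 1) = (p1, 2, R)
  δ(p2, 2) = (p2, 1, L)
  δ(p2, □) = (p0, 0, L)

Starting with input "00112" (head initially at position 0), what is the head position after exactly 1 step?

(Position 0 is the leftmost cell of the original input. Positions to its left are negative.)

Execution trace (head position shown):
Step 0: [p0]00112  (head at position 0)
Step 1: move left → [pA]□□0112  (head at position -1)

After 1 step, the head is at position -1.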